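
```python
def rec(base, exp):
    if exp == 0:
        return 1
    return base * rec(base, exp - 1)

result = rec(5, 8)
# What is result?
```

rec(5, 8) = 5 * 5 * 5 * 5 * 5 * 5 * 5 * 5 = 390625

Answer: 390625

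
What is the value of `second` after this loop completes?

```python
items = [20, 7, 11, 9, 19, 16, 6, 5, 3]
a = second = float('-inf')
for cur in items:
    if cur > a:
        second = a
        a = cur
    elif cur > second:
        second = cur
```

Second largest (with repeats) in [20, 7, 11, 9, 19, 16, 6, 5, 3]
`second` takes the values: -inf → 7 → 11 → 19

Answer: 19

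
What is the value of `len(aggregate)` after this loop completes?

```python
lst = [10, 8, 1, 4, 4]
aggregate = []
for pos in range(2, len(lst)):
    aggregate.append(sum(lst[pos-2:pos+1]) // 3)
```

Number of 3-element averages
`aggregate` takes the values: [] → [6] → [6, 4] → [6, 4, 3]
So `len(aggregate)` = 3

Answer: 3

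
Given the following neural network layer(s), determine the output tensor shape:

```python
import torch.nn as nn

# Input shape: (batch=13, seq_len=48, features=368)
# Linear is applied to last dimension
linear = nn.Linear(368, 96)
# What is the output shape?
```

Input: (13, 48, 368) -> Output: (13, 48, 96)

Answer: (13, 48, 96)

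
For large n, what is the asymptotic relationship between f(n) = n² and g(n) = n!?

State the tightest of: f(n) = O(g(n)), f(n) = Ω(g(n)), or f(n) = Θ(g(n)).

n² vs n!: f(n) = O(g(n)) but not Ω(g(n)) — n! grows strictly faster than n².

Answer: f(n) = O(g(n)) but not Ω(g(n)) — n! grows strictly faster than n².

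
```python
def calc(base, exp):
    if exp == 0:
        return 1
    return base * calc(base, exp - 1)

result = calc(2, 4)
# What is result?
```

calc(2, 4) = 2 * 2 * 2 * 2 = 16

Answer: 16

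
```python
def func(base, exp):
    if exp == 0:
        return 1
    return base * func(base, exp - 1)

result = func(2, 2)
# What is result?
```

func(2, 2) = 2 * 2 = 4

Answer: 4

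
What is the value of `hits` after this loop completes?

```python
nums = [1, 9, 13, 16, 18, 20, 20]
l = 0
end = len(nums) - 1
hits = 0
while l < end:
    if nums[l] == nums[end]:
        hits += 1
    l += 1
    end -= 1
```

Count matching pairs from ends
`hits` takes the values: 0

Answer: 0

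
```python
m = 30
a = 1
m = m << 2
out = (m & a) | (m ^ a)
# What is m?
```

Trace:
`m = 30` → m = 30
`a = 1` → a = 1
`m = m << 2` → m = 120
`out = (m & a) | (m ^ a)` → out = 121
So m = 120

Answer: 120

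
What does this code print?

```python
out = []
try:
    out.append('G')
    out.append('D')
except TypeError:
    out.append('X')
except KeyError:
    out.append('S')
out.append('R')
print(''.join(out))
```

Execution trace: 'G' (try body) → 'D' (try body, no exception) → 'R' (after the try/except). Output: GDR

Answer: GDR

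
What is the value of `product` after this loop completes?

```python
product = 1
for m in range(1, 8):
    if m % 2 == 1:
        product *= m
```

Product of odd numbers 1 to 7
`product` takes the values: 1 → 3 → 15 → 105

Answer: 105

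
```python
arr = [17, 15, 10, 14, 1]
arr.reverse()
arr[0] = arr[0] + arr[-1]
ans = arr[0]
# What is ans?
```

Trace:
`arr = [17, 15, 10, 14, 1]` → arr = [17, 15, 10, 14, 1]
`arr.reverse()` → arr = [1, 14, 10, 15, 17]
`arr[0] = arr[0] + arr[-1]` → arr = [18, 14, 10, 15, 17]
`ans = arr[0]` → ans = 18
So ans = 18

Answer: 18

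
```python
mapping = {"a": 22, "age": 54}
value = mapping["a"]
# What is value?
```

Trace:
`mapping = {"a": 22, "age": 54}` → mapping = {'a': 22, 'age': 54}
`value = mapping["a"]` → value = 22
So value = 22

Answer: 22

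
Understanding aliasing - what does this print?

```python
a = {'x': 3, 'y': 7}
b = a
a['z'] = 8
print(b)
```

Key concept: dict aliasing.
Step by step:
`a = {'x': 3, 'y': 7}` → a = {'x': 3, 'y': 7}
`b = a` → b = {'x': 3, 'y': 7} (same object as a)
`a['z'] = 8` → a = {'x': 3, 'y': 7, 'z': 8} (same object as b); b = {'x': 3, 'y': 7, 'z': 8} (same object as a)
`print(b)` → prints {'x': 3, 'y': 7, 'z': 8}

Answer: {'x': 3, 'y': 7, 'z': 8}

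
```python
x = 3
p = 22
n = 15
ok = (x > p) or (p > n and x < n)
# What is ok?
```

Trace:
`x = 3` → x = 3
`p = 22` → p = 22
`n = 15` → n = 15
`ok = (x > p) or (p > n and x < n)` → ok = True
So ok = True

Answer: True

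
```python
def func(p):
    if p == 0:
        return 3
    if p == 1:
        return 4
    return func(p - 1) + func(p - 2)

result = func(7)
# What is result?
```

Build up from base cases: func(0)=3, func(1)=4, func(2)=7, func(3)=11, func(4)=18, func(5)=29, func(6)=47, ..., func(7)=76

Answer: 76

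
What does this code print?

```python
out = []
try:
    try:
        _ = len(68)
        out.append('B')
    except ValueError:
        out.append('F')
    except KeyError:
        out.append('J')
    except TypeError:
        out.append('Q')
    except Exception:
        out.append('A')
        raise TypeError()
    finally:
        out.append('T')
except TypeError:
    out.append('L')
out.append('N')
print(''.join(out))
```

Execution trace: 'Q' (inner except TypeError) → 'T' (inner finally) → 'N' (after the try/except). Output: QTN

Answer: QTN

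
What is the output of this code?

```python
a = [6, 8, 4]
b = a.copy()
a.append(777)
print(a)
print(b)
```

Key concept: list.copy() creates independent copy.
Step by step:
`a = [6, 8, 4]` → a = [6, 8, 4]
`b = a.copy()` → b = [6, 8, 4]
`a.append(777)` → a = [6, 8, 4, 777]
`print(a)` → prints [6, 8, 4, 777]
`print(b)` → prints [6, 8, 4]

Answer:
[6, 8, 4, 777]
[6, 8, 4]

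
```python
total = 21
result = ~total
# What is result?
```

Trace:
`total = 21` → total = 21
`result = ~total` → result = -22
So result = -22

Answer: -22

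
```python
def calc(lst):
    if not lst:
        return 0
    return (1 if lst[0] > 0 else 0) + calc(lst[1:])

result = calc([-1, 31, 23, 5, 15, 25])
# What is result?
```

Count of positive elements in [-1, 31, 23, 5, 15, 25] = 5

Answer: 5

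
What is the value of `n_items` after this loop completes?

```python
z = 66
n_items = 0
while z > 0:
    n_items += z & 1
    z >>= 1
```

Count set bits in 66 (binary: 0b1000010)
`n_items` takes the values: 0 → 1 → 2

Answer: 2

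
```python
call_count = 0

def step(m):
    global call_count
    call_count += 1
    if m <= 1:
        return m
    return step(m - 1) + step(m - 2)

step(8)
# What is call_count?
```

Calls(m) = 1 + Calls(m-1) + Calls(m-2); Calls(0)=Calls(1)=1. For m=8 this gives 67.

Answer: 67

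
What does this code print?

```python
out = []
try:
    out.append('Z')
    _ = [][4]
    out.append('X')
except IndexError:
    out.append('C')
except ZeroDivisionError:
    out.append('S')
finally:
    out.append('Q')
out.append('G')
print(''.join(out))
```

Execution trace: 'Z' (try body) → 'C' (except IndexError) → 'Q' (finally) → 'G' (after the try/except). Output: ZCQG

Answer: ZCQG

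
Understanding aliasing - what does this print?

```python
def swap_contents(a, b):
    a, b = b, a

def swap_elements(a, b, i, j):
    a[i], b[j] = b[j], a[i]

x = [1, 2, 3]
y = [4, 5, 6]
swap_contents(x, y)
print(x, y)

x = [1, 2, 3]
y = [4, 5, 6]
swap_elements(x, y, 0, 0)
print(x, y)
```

Key concept: parameter rebinding vs mutation.
Step by step:
`x = [1, 2, 3]` → x = [1, 2, 3]
`y = [4, 5, 6]` → y = [4, 5, 6]
`swap_contents(x, y)` → no visible change to tracked variables
`print(x, y)` → prints [1, 2, 3] [4, 5, 6]
`x = [1, 2, 3]` → x = [1, 2, 3]
`y = [4, 5, 6]` → y = [4, 5, 6]
`swap_elements(x, y, 0, 0)` → x = [4, 2, 3]; y = [1, 5, 6]
`print(x, y)` → prints [4, 2, 3] [1, 5, 6]

Answer:
[1, 2, 3] [4, 5, 6]
[4, 2, 3] [1, 5, 6]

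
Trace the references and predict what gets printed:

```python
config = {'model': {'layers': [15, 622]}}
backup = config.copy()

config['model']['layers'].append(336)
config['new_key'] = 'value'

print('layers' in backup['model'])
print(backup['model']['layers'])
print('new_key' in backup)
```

Key concept: shallow copy gotcha with nested dict.
Step by step:
`config = {'model': {'layers': [15, 622]}}` → config = {'model': {'layers': [15, 622]}}
`backup = config.copy()` → backup = {'model': {'layers': [15, 622]}}
`config['model']['layers'].append(336)` → config = {'model': {'layers': [15, 622, 336]}}; backup = {'model': {'layers': [15, 622, 336]}}
`config['new_key'] = 'value'` → config = {'model': {'layers': [15, 622, 336]}, 'new_key': 'value'}
`print('layers' in backup['model'])` → prints True
`print(backup['model']['layers'])` → prints [15, 622, 336]
`print('new_key' in backup)` → prints False

Answer:
True
[15, 622, 336]
False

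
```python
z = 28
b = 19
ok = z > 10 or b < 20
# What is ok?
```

Trace:
`z = 28` → z = 28
`b = 19` → b = 19
`ok = z > 10 or b < 20` → ok = True
So ok = True

Answer: True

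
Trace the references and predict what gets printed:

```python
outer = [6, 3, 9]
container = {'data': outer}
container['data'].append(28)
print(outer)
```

Key concept: dict holds reference to list.
Step by step:
`outer = [6, 3, 9]` → outer = [6, 3, 9]
`container = {'data': outer}` → container = {'data': [6, 3, 9]}
`container['data'].append(28)` → outer = [6, 3, 9, 28]; container = {'data': [6, 3, 9, 28]}
`print(outer)` → prints [6, 3, 9, 28]

Answer: [6, 3, 9, 28]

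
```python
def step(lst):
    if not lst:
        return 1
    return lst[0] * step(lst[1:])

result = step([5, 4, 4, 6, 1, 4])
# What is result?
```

Product over [5, 4, 4, 6, 1, 4] = 5 * 4 * 4 * 6 * 1 * 4 = 1920

Answer: 1920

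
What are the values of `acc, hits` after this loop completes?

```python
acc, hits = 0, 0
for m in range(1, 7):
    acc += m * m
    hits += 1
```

Sum of squares and count
`acc, hits` takes the values: (0, 0) → (1, 0) → (1, 1) → (5, 1) → (5, 2) → (14, 2) → (14, 3) → (30, 3) → (30, 4) → (55, 4) → (55, 5) → (91, 5) → (91, 6)

Answer: 91, 6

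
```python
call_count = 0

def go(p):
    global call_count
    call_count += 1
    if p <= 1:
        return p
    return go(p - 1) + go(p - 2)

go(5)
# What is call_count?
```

Calls(p) = 1 + Calls(p-1) + Calls(p-2); Calls(0)=Calls(1)=1. For p=5 this gives 15.

Answer: 15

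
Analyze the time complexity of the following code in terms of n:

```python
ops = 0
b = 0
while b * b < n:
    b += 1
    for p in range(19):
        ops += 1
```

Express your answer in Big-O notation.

Each loop level contributes: √n × 1. Multiplying the contributions gives O(√n).

Answer: O(√n)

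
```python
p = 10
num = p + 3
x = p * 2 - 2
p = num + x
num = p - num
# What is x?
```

Trace:
`p = 10` → p = 10
`num = p + 3` → num = 13
`x = p * 2 - 2` → x = 18
`p = num + x` → p = 31
`num = p - num` → num = 18
So x = 18

Answer: 18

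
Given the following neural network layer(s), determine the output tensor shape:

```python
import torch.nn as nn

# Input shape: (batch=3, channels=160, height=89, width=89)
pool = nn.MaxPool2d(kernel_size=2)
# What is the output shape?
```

Input: (3, 160, 89, 89) -> Output: (3, 160, 44, 44)

Answer: (3, 160, 44, 44)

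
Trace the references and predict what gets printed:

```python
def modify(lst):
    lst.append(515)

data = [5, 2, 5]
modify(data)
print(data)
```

Key concept: function modifies passed list.
Step by step:
`data = [5, 2, 5]` → data = [5, 2, 5]
`modify(data)` → data = [5, 2, 5, 515]
`print(data)` → prints [5, 2, 5, 515]

Answer: [5, 2, 5, 515]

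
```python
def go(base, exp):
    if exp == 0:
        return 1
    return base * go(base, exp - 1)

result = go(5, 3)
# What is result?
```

go(5, 3) = 5 * 5 * 5 = 125

Answer: 125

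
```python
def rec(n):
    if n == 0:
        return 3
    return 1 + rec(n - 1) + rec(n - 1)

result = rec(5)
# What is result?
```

rec(n) = 1 + 2·rec(n-1), rec(0)=3. Closed form: (3+1)·2^5 - 1 = 127.

Answer: 127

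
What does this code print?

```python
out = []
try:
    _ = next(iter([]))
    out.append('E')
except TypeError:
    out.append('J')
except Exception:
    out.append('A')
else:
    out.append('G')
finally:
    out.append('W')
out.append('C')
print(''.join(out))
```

Execution trace: 'A' (except Exception) → 'W' (finally) → 'C' (after the try/except). Output: AWC

Answer: AWC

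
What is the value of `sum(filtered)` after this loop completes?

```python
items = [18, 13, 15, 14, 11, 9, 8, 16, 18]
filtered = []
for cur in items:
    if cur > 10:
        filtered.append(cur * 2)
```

Sum of doubled values > 10
`filtered` takes the values: [] → [36] → [36, 26] → [36, 26, 30] → [36, 26, 30, 28] → [36, 26, 30, 28, 22] → [36, 26, 30, 28, 22, 32] → [36, 26, 30, 28, 22, 32, 36]
So `sum(filtered)` = 210

Answer: 210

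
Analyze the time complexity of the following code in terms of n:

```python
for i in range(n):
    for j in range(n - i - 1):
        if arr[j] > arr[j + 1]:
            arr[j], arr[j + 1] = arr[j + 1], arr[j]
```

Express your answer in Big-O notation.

This is Bubble sort. Time complexity: O(n²).

Answer: O(n²)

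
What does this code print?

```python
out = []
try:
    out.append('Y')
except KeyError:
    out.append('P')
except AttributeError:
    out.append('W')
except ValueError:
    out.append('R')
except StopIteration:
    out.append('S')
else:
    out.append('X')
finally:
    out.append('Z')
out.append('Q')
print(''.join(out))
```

Execution trace: 'Y' (try body, no exception) → 'X' (else) → 'Z' (finally) → 'Q' (after the try/except). Output: YXZQ

Answer: YXZQ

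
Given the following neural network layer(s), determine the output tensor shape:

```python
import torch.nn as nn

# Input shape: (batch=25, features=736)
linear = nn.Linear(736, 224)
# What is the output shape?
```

Input: (25, 736) -> Output: (25, 224)

Answer: (25, 224)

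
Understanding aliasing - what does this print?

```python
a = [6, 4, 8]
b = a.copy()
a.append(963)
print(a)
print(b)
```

Key concept: list.copy() creates independent copy.
Step by step:
`a = [6, 4, 8]` → a = [6, 4, 8]
`b = a.copy()` → b = [6, 4, 8]
`a.append(963)` → a = [6, 4, 8, 963]
`print(a)` → prints [6, 4, 8, 963]
`print(b)` → prints [6, 4, 8]

Answer:
[6, 4, 8, 963]
[6, 4, 8]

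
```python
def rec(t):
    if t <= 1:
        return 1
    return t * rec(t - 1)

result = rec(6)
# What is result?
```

rec(6) = 6 * 5 * 4 * 3 * 2 * 1 = 720

Answer: 720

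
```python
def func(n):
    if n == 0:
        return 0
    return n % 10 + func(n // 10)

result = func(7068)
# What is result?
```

Sum of digits of 7068: 8 + 6 + 0 + 7 = 21

Answer: 21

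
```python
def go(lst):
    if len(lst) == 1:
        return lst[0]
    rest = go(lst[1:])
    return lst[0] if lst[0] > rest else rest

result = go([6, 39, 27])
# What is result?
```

Recursive max over [6, 39, 27] = 39

Answer: 39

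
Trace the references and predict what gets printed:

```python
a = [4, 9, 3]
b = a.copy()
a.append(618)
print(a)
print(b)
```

Key concept: list.copy() creates independent copy.
Step by step:
`a = [4, 9, 3]` → a = [4, 9, 3]
`b = a.copy()` → b = [4, 9, 3]
`a.append(618)` → a = [4, 9, 3, 618]
`print(a)` → prints [4, 9, 3, 618]
`print(b)` → prints [4, 9, 3]

Answer:
[4, 9, 3, 618]
[4, 9, 3]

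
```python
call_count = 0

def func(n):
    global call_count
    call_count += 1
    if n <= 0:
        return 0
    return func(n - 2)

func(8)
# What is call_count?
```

Linear recursion stepping by 2: 5 calls from n=8 down to ≤0.

Answer: 5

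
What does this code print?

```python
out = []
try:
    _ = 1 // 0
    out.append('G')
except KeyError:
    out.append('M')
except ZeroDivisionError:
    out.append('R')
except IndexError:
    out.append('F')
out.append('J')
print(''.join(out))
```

Execution trace: 'R' (except ZeroDivisionError) → 'J' (after the try/except). Output: RJ

Answer: RJ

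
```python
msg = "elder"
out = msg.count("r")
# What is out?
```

Trace:
`msg = "elder"` → msg = 'elder'
`out = msg.count("r")` → out = 1
So out = 1

Answer: 1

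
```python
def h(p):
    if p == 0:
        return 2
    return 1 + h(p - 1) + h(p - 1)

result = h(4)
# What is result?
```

h(p) = 1 + 2·h(p-1), h(0)=2. Closed form: (2+1)·2^4 - 1 = 47.

Answer: 47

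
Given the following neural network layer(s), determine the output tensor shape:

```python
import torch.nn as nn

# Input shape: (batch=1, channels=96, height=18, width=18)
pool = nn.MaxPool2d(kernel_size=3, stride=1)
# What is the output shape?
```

Input: (1, 96, 18, 18) -> Output: (1, 96, 16, 16)

Answer: (1, 96, 16, 16)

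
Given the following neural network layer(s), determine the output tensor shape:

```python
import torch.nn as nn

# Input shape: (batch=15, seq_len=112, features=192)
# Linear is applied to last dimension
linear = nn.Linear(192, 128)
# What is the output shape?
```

Input: (15, 112, 192) -> Output: (15, 112, 128)

Answer: (15, 112, 128)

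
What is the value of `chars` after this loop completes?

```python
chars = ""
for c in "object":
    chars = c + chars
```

Reverse 'object'
`chars` takes the values: "" → "o" → "bo" → "jbo" → "ejbo" → "cejbo" → "tcejbo"

Answer: "tcejbo"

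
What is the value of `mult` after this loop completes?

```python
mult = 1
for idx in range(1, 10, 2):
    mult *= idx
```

Product of 1, 3, 5, ... up to 9
`mult` takes the values: 1 → 3 → 15 → 105 → 945

Answer: 945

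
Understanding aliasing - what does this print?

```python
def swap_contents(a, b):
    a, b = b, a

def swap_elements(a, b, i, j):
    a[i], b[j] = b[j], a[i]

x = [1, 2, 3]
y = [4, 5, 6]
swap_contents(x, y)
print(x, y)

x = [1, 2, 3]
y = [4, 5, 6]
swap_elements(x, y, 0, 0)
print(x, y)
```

Key concept: parameter rebinding vs mutation.
Step by step:
`x = [1, 2, 3]` → x = [1, 2, 3]
`y = [4, 5, 6]` → y = [4, 5, 6]
`swap_contents(x, y)` → no visible change to tracked variables
`print(x, y)` → prints [1, 2, 3] [4, 5, 6]
`x = [1, 2, 3]` → x = [1, 2, 3]
`y = [4, 5, 6]` → y = [4, 5, 6]
`swap_elements(x, y, 0, 0)` → x = [4, 2, 3]; y = [1, 5, 6]
`print(x, y)` → prints [4, 2, 3] [1, 5, 6]

Answer:
[1, 2, 3] [4, 5, 6]
[4, 2, 3] [1, 5, 6]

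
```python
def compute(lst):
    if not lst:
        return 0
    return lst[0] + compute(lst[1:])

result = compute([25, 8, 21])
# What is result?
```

25 + 8 + 21 + 0 = 54

Answer: 54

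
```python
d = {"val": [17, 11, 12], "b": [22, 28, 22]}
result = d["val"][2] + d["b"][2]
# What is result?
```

Trace:
`d = {"val": [17, 11, 12], "b": [22, 28, 22]}` → d = {'val': [17, 11, 12], 'b': [22, 28, 22]}
`result = d["val"][2] + d["b"][2]` → result = 34
So result = 34

Answer: 34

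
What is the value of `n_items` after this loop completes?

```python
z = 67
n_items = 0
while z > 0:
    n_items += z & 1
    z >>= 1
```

Count set bits in 67 (binary: 0b1000011)
`n_items` takes the values: 0 → 1 → 2 → 3

Answer: 3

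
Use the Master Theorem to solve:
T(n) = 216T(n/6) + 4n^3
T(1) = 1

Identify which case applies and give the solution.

a=216, b=6, f(n)=4n^3. log_6(216) = 3. Since c=3 = 3, Case 2 applies: T(n) = Θ(n^log_b(a) · log n) = O(n^3 log n).

Answer: O(n^3 log n) - Case 2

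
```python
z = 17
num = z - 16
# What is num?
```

Trace:
`z = 17` → z = 17
`num = z - 16` → num = 1
So num = 1

Answer: 1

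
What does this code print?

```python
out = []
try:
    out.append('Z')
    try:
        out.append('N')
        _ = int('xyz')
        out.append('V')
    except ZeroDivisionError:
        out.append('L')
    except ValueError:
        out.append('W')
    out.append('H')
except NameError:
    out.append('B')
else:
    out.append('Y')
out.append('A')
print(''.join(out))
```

Execution trace: 'Z' (try body) → 'N' (inner try body) → 'W' (inner except ValueError) → 'H' (try body, no exception) → 'Y' (else) → 'A' (after the try/except). Output: ZNWHYA

Answer: ZNWHYA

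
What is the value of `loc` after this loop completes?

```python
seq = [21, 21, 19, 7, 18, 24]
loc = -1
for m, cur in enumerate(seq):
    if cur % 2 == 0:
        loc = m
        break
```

First even number index in [21, 21, 19, 7, 18, 24]
`loc` takes the values: -1 → 4

Answer: 4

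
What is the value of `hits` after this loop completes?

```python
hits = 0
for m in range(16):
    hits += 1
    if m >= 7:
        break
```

Loop breaks when m reaches 7, hits is 8
`hits` takes the values: 0 → 1 → 2 → 3 → 4 → 5 → 6 → 7 → 8

Answer: 8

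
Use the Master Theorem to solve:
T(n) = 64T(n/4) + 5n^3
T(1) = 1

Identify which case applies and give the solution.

a=64, b=4, f(n)=5n^3. log_4(64) = 3. Since c=3 = 3, Case 2 applies: T(n) = Θ(n^log_b(a) · log n) = O(n^3 log n).

Answer: O(n^3 log n) - Case 2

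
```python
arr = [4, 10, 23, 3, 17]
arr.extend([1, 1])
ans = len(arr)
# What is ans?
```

Trace:
`arr = [4, 10, 23, 3, 17]` → arr = [4, 10, 23, 3, 17]
`arr.extend([1, 1])` → arr = [4, 10, 23, 3, 17, 1, 1]
`ans = len(arr)` → ans = 7
So ans = 7

Answer: 7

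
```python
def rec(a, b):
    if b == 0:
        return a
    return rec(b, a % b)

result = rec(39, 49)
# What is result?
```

rec(39, 49) -> rec(49, 39) -> rec(39, 10) -> rec(10, 9) -> rec(9, 1) -> rec(1, 0) -> 1

Answer: 1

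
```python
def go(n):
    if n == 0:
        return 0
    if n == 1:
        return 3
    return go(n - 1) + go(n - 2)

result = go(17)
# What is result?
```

Build up from base cases: go(0)=0, go(1)=3, go(2)=3, go(3)=6, go(4)=9, go(5)=15, go(6)=24, ..., go(17)=4791

Answer: 4791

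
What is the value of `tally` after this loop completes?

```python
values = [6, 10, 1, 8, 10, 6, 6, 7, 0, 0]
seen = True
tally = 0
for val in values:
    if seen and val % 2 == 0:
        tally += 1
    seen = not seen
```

Count even values at even positions
`tally` takes the values: 0 → 1 → 2 → 3 → 4

Answer: 4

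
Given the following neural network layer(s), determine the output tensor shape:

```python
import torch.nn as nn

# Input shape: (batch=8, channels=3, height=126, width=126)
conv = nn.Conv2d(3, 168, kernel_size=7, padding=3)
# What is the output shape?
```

Input: (8, 3, 126, 126) -> Output: (8, 168, 126, 126)

Answer: (8, 168, 126, 126)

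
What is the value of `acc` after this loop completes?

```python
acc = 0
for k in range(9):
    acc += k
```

Sum of 0 to 8 = 36
`acc` takes the values: 0 → 1 → 3 → 6 → 10 → 15 → 21 → 28 → 36

Answer: 36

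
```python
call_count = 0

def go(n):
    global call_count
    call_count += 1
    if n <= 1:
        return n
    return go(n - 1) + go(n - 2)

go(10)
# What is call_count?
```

Calls(n) = 1 + Calls(n-1) + Calls(n-2); Calls(0)=Calls(1)=1. For n=10 this gives 177.

Answer: 177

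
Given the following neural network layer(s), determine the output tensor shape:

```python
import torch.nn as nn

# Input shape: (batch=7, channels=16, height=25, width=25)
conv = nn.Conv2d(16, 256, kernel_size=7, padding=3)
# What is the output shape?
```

Input: (7, 16, 25, 25) -> Output: (7, 256, 25, 25)

Answer: (7, 256, 25, 25)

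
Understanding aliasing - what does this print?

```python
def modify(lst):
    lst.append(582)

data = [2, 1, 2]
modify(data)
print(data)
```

Key concept: function modifies passed list.
Step by step:
`data = [2, 1, 2]` → data = [2, 1, 2]
`modify(data)` → data = [2, 1, 2, 582]
`print(data)` → prints [2, 1, 2, 582]

Answer: [2, 1, 2, 582]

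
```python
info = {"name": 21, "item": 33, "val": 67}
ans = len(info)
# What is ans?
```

Trace:
`info = {"name": 21, "item": 33, "val": 67}` → info = {'name': 21, 'item': 33, 'val': 67}
`ans = len(info)` → ans = 3
So ans = 3

Answer: 3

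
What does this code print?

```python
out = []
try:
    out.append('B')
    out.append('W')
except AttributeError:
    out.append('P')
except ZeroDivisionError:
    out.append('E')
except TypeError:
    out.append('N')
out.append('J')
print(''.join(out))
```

Execution trace: 'B' (try body) → 'W' (try body, no exception) → 'J' (after the try/except). Output: BWJ

Answer: BWJ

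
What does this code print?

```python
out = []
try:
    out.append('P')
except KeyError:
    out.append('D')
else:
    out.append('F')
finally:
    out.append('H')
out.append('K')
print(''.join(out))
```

Execution trace: 'P' (try body, no exception) → 'F' (else) → 'H' (finally) → 'K' (after the try/except). Output: PFHK

Answer: PFHK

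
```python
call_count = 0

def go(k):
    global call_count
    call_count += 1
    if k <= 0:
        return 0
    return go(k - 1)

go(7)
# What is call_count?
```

Linear recursion stepping by 1: 8 calls from k=7 down to ≤0.

Answer: 8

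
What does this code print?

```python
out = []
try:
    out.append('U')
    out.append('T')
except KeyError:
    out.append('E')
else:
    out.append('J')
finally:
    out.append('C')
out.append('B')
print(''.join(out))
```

Execution trace: 'U' (try body) → 'T' (try body, no exception) → 'J' (else) → 'C' (finally) → 'B' (after the try/except). Output: UTJCB

Answer: UTJCB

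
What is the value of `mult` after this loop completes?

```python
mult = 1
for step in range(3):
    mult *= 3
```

3^3 = 27
`mult` takes the values: 1 → 3 → 9 → 27

Answer: 27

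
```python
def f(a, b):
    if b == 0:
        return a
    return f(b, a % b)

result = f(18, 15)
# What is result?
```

f(18, 15) -> f(15, 3) -> f(3, 0) -> 3

Answer: 3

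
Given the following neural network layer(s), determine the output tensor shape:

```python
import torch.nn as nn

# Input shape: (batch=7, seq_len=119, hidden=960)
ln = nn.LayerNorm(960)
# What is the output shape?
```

Input: (7, 119, 960) -> Output: (7, 119, 960)

Answer: (7, 119, 960)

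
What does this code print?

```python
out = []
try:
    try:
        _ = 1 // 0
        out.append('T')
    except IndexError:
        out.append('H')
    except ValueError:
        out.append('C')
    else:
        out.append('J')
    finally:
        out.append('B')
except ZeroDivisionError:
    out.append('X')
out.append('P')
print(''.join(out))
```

Execution trace: 'B' (finally) → 'X' (outer except ZeroDivisionError) → 'P' (after the try/except). Output: BXP

Answer: BXP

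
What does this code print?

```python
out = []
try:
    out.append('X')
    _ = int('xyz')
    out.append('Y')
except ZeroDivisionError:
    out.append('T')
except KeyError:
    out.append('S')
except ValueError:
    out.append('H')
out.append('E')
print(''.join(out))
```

Execution trace: 'X' (try body) → 'H' (except ValueError) → 'E' (after the try/except). Output: XHE

Answer: XHE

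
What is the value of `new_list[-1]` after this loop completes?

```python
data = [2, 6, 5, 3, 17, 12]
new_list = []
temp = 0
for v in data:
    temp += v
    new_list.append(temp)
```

Cumulative sum ends at 45
`new_list` takes the values: [] → [2] → [2, 8] → [2, 8, 13] → [2, 8, 13, 16] → [2, 8, 13, 16, 33] → [2, 8, 13, 16, 33, 45]
So `new_list[-1]` = 45

Answer: 45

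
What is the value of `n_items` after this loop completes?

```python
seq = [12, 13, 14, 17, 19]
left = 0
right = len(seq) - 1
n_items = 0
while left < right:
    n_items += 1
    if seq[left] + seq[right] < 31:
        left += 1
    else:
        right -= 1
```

Steps to find pair summing to 31
`n_items` takes the values: 0 → 1 → 2 → 3 → 4

Answer: 4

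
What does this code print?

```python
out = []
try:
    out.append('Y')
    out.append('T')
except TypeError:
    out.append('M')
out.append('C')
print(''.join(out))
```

Execution trace: 'Y' (try body) → 'T' (try body, no exception) → 'C' (after the try/except). Output: YTC

Answer: YTC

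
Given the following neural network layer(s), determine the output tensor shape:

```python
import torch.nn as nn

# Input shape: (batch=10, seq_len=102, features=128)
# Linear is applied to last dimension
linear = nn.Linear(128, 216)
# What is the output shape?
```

Input: (10, 102, 128) -> Output: (10, 102, 216)

Answer: (10, 102, 216)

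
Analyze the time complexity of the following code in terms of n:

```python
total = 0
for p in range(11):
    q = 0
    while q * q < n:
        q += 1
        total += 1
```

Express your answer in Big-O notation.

Each loop level contributes: 1 × √n. Multiplying the contributions gives O(√n).

Answer: O(√n)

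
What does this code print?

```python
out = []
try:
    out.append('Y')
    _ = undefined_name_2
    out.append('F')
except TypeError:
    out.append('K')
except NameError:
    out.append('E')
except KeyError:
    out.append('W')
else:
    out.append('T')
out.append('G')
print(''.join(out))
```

Execution trace: 'Y' (try body) → 'E' (except NameError) → 'G' (after the try/except). Output: YEG

Answer: YEG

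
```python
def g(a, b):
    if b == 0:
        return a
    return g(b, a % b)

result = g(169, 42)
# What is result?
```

g(169, 42) -> g(42, 1) -> g(1, 0) -> 1

Answer: 1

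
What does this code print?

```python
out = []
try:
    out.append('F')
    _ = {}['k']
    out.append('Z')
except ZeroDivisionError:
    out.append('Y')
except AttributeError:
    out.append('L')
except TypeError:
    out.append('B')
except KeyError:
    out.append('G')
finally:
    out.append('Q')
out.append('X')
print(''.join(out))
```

Execution trace: 'F' (try body) → 'G' (except KeyError) → 'Q' (finally) → 'X' (after the try/except). Output: FGQX

Answer: FGQX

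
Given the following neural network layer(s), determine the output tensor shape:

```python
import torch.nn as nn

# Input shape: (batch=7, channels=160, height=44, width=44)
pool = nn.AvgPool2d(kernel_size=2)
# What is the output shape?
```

Input: (7, 160, 44, 44) -> Output: (7, 160, 22, 22)

Answer: (7, 160, 22, 22)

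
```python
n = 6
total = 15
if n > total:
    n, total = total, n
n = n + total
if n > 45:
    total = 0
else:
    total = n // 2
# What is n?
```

Trace:
`n = 6` → n = 6
`total = 15` → total = 15
`if n > total: ...` → n > total is False → no variable changes
`n = n + total` → n = 21
`if n > 45: ...` → n > 45 is False, take else branch → total = 10
So n = 21

Answer: 21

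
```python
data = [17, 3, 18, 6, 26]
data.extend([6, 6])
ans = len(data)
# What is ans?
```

Trace:
`data = [17, 3, 18, 6, 26]` → data = [17, 3, 18, 6, 26]
`data.extend([6, 6])` → data = [17, 3, 18, 6, 26, 6, 6]
`ans = len(data)` → ans = 7
So ans = 7

Answer: 7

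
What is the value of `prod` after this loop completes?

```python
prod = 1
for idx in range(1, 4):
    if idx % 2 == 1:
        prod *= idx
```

Product of odd numbers 1 to 3
`prod` takes the values: 1 → 3

Answer: 3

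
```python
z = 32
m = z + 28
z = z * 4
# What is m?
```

Trace:
`z = 32` → z = 32
`m = z + 28` → m = 60
`z = z * 4` → z = 128
So m = 60

Answer: 60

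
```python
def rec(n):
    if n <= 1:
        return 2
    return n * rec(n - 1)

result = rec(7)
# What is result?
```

rec(7) = 7 * 6 * 5 * 4 * 3 * 2 * 2 = 10080

Answer: 10080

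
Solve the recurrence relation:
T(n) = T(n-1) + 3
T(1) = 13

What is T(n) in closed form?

Unrolling: T(n) = T(1) + 3·(n-1) = 13 + 3(n-1) = 3n + 10.

Answer: T(n) = 3n + 10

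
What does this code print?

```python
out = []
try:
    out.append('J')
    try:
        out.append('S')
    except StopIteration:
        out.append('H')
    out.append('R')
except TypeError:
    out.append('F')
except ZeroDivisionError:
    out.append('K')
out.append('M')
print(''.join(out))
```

Execution trace: 'J' (try body) → 'S' (inner try body, no exception) → 'R' (try body, no exception) → 'M' (after the try/except). Output: JSRM

Answer: JSRM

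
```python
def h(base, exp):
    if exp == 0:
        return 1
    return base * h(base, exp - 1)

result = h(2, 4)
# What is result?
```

h(2, 4) = 2 * 2 * 2 * 2 = 16

Answer: 16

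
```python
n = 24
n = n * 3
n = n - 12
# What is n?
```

Trace:
`n = 24` → n = 24
`n = n * 3` → n = 72
`n = n - 12` → n = 60
So n = 60

Answer: 60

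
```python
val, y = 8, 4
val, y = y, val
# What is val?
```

Trace:
`val, y = 8, 4` → val = 8; y = 4
`val, y = y, val` → val = 4; y = 8
So val = 4

Answer: 4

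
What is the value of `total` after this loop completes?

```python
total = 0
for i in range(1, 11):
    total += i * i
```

Sum of squares 1² to 10² = 385
`total` takes the values: 0 → 1 → 5 → 14 → 30 → 55 → 91 → 140 → 204 → 285 → 385

Answer: 385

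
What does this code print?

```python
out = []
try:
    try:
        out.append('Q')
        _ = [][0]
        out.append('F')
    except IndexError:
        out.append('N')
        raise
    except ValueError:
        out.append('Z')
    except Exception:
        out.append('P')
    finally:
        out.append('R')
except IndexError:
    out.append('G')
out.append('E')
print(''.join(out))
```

Execution trace: 'Q' (inner try body) → 'N' (inner except IndexError) → 'R' (inner finally) → 'G' (outer except IndexError) → 'E' (after the try/except). Output: QNRGE

Answer: QNRGE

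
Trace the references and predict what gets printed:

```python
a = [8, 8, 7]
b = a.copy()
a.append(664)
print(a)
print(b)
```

Key concept: list.copy() creates independent copy.
Step by step:
`a = [8, 8, 7]` → a = [8, 8, 7]
`b = a.copy()` → b = [8, 8, 7]
`a.append(664)` → a = [8, 8, 7, 664]
`print(a)` → prints [8, 8, 7, 664]
`print(b)` → prints [8, 8, 7]

Answer:
[8, 8, 7, 664]
[8, 8, 7]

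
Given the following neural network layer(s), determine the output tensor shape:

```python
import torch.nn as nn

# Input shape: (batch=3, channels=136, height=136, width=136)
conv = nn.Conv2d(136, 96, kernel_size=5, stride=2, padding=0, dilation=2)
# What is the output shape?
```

Input: (3, 136, 136, 136) -> Output: (3, 96, 64, 64)

Answer: (3, 96, 64, 64)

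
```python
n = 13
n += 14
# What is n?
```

Trace:
`n = 13` → n = 13
`n += 14` → n = 27
So n = 27

Answer: 27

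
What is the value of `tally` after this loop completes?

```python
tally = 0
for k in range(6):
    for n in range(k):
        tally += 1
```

Triangle number: 0+1+2+...+5
`tally` takes the values: 0 → 1 → 2 → 3 → 4 → 5 → 6 → 7 → 8 → 9 → 10 → 11 → 12 → 13 → 14 → 15

Answer: 15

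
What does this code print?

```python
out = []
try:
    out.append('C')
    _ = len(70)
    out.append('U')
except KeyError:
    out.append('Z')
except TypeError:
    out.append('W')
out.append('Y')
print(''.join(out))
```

Execution trace: 'C' (try body) → 'W' (except TypeError) → 'Y' (after the try/except). Output: CWY

Answer: CWY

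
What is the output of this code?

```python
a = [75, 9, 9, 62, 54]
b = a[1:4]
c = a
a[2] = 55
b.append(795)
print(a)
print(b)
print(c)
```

Key concept: slice vs alias.
Step by step:
`a = [75, 9, 9, 62, 54]` → a = [75, 9, 9, 62, 54]
`b = a[1:4]` → b = [9, 9, 62]
`c = a` → c = [75, 9, 9, 62, 54] (same object as a)
`a[2] = 55` → a = [75, 9, 55, 62, 54] (same object as c); c = [75, 9, 55, 62, 54] (same object as a)
`b.append(795)` → b = [9, 9, 62, 795]
`print(a)` → prints [75, 9, 55, 62, 54]
`print(b)` → prints [9, 9, 62, 795]
`print(c)` → prints [75, 9, 55, 62, 54]

Answer:
[75, 9, 55, 62, 54]
[9, 9, 62, 795]
[75, 9, 55, 62, 54]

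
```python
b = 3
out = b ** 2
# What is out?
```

Trace:
`b = 3` → b = 3
`out = b ** 2` → out = 9
So out = 9

Answer: 9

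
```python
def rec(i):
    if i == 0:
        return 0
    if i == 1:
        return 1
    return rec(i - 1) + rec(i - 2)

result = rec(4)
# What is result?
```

Build up from base cases: rec(0)=0, rec(1)=1, rec(2)=1, rec(3)=2, rec(4)=3

Answer: 3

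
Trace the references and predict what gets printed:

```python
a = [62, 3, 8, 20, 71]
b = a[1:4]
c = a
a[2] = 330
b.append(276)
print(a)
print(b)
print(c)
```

Key concept: slice vs alias.
Step by step:
`a = [62, 3, 8, 20, 71]` → a = [62, 3, 8, 20, 71]
`b = a[1:4]` → b = [3, 8, 20]
`c = a` → c = [62, 3, 8, 20, 71] (same object as a)
`a[2] = 330` → a = [62, 3, 330, 20, 71] (same object as c); c = [62, 3, 330, 20, 71] (same object as a)
`b.append(276)` → b = [3, 8, 20, 276]
`print(a)` → prints [62, 3, 330, 20, 71]
`print(b)` → prints [3, 8, 20, 276]
`print(c)` → prints [62, 3, 330, 20, 71]

Answer:
[62, 3, 330, 20, 71]
[3, 8, 20, 276]
[62, 3, 330, 20, 71]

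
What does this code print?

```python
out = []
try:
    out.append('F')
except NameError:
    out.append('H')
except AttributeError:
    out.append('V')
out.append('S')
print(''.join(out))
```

Execution trace: 'F' (try body, no exception) → 'S' (after the try/except). Output: FS

Answer: FS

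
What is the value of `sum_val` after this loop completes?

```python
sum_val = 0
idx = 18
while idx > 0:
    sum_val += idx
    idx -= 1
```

Sum 18 down to 1
`sum_val` takes the values: 0 → 18 → 35 → 51 → 66 → 80 → 93 → 105 → 116 → 126 → 135 → 143 → 150 → 156 → 161 → 165 → 168 → 170 → 171

Answer: 171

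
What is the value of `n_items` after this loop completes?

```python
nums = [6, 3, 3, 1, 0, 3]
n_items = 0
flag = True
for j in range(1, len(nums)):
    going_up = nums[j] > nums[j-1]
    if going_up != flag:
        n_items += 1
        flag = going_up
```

Count direction changes in [6, 3, 3, 1, 0, 3]
`n_items` takes the values: 0 → 1 → 2

Answer: 2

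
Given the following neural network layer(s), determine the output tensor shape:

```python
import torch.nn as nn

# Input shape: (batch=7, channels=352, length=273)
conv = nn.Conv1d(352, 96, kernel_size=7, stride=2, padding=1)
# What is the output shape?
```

Input: (7, 352, 273) -> Output: (7, 96, 135)

Answer: (7, 96, 135)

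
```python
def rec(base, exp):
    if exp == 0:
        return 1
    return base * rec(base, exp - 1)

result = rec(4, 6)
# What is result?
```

rec(4, 6) = 4 * 4 * 4 * 4 * 4 * 4 = 4096

Answer: 4096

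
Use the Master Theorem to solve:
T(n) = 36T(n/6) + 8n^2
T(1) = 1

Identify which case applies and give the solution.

a=36, b=6, f(n)=8n^2. log_6(36) = 2. Since c=2 = 2, Case 2 applies: T(n) = Θ(n^log_b(a) · log n) = O(n^2 log n).

Answer: O(n^2 log n) - Case 2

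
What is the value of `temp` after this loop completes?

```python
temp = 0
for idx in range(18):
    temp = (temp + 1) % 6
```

Increment mod 6, 18 times = 0
`temp` takes the values: 0 → 1 → 2 → 3 → 4 → 5 → 0 → 1 → 2 → 3 → 4 → 5 → 0 → 1 → 2 → 3 → 4 → 5 → 0

Answer: 0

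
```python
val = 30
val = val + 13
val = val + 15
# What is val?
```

Trace:
`val = 30` → val = 30
`val = val + 13` → val = 43
`val = val + 15` → val = 58
So val = 58

Answer: 58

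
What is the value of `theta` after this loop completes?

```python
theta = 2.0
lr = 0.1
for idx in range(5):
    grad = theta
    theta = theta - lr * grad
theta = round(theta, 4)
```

Gradient descent: w = 2.0 * (1 - 0.1)^5
`theta` takes the values: 2.0 → 1.8 → 1.62 → 1.458 → 1.3122 → 1.18098 → 1.181

Answer: 1.181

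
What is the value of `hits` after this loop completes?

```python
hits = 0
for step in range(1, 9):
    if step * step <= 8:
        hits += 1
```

Count numbers where step² ≤ 8
`hits` takes the values: 0 → 1 → 2

Answer: 2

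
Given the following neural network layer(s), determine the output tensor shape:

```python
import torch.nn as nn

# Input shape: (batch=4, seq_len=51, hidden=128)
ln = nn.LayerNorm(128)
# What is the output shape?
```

Input: (4, 51, 128) -> Output: (4, 51, 128)

Answer: (4, 51, 128)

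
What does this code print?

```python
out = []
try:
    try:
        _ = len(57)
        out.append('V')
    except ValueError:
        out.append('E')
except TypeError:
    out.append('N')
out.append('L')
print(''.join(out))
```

Execution trace: 'N' (outer except TypeError) → 'L' (after the try/except). Output: NL

Answer: NL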